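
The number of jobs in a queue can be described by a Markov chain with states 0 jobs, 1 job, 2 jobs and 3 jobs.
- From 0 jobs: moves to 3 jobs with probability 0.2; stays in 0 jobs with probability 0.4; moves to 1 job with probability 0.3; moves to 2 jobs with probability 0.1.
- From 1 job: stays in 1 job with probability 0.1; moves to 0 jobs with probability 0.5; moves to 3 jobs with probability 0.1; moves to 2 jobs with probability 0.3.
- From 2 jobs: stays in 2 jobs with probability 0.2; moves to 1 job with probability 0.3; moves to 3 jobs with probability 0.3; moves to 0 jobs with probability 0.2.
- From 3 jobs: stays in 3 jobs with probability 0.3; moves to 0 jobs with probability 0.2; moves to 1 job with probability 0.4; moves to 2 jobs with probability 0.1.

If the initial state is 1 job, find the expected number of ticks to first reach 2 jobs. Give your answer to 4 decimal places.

5.4491

Let t(s) be the expected number of ticks to first reach 2 jobs from state s, with t(2 jobs) = 0. Conditioning on the first tick:
t(0 jobs) = 1 + 0.4·t(0 jobs) + 0.3·t(1 job) + 0.2·t(3 jobs)
t(1 job) = 1 + 0.5·t(0 jobs) + 0.1·t(1 job) + 0.1·t(3 jobs)
t(3 jobs) = 1 + 0.2·t(0 jobs) + 0.4·t(1 job) + 0.3·t(3 jobs)
Solving: t(0 jobs) = 6.5269, t(1 job) = 5.4491, t(3 jobs) = 6.4072.
Expected ticks from 1 job to 2 jobs: 5.4491.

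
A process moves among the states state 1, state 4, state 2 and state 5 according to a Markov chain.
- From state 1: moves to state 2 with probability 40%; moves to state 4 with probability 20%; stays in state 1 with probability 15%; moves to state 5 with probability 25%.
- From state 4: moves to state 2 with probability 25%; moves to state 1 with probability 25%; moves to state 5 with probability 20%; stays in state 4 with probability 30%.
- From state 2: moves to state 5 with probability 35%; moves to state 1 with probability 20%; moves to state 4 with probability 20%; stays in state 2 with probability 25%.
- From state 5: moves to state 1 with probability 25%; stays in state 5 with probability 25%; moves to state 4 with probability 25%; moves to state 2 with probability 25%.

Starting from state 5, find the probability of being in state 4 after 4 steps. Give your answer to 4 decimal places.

Propagate the distribution vector 4 steps from state 5.
After 0 steps: (0.0000, 0.0000, 0.0000, 1.0000)
After 1 step: (0.2500, 0.2500, 0.2500, 0.2500)
After 2 steps: (0.2125, 0.2375, 0.2875, 0.2625)
After 3 steps: (0.2144, 0.2369, 0.2819, 0.2669)
After 4 steps: (0.2145, 0.2370, 0.2822, 0.2663)
P(in state 4 after 4 steps) = 0.2370

0.2370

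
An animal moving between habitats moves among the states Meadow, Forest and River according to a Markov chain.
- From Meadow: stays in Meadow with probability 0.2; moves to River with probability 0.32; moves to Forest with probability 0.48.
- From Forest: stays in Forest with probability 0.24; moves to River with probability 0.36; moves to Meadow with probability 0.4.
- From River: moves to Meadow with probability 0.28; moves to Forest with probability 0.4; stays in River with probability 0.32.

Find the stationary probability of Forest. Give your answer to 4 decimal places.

0.3655

Let the stationary distribution be π with π = πP and π_1 + π_2 + π_3 = 1.
π_1 = 0.2·π_1 + 0.4·π_2 + 0.28·π_3
π_2 = 0.48·π_1 + 0.24·π_2 + 0.4·π_3
Solving with the normalization constraint gives π = (0.2999, 0.3655, 0.3346).
So the stationary probability of Forest is 0.3655.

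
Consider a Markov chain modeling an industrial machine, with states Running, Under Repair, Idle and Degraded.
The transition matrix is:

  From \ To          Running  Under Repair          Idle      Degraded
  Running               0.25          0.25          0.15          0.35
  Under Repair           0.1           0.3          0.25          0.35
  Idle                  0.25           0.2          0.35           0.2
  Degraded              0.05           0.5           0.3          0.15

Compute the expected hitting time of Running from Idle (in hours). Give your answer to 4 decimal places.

Let t(s) be the expected number of hours to first reach Running from state s, with t(Running) = 0. Conditioning on the first hour:
t(Under Repair) = 1 + 0.3·t(Under Repair) + 0.25·t(Idle) + 0.35·t(Degraded)
t(Idle) = 1 + 0.2·t(Under Repair) + 0.35·t(Idle) + 0.2·t(Degraded)
t(Degraded) = 1 + 0.5·t(Under Repair) + 0.3·t(Idle) + 0.15·t(Degraded)
Solving: t(Under Repair) = 7.6316, t(Idle) = 6.3158, t(Degraded) = 7.8947.
Expected hours from Idle to Running: 6.3158.

6.3158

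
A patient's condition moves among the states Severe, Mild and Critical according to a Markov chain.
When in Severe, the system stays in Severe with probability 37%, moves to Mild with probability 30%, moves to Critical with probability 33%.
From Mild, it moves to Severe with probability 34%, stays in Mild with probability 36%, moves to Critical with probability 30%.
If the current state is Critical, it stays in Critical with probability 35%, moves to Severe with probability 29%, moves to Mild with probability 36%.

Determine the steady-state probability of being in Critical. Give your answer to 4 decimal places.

0.3263

Let the stationary distribution be π with π = πP and π_1 + π_2 + π_3 = 1.
π_1 = 0.37·π_1 + 0.34·π_2 + 0.29·π_3
π_2 = 0.3·π_1 + 0.36·π_2 + 0.36·π_3
Solving with the normalization constraint gives π = (0.3337, 0.3400, 0.3263).
So the stationary probability of Critical is 0.3263.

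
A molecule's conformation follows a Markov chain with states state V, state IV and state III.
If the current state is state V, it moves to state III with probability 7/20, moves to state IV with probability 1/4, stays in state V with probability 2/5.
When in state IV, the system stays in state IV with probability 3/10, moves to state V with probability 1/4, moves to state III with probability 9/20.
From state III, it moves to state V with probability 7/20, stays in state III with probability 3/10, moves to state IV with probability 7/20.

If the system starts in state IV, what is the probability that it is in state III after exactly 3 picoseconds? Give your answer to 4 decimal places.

Propagate the distribution vector 3 picoseconds from state IV.
After 0 picoseconds: (0.0000, 1.0000, 0.0000)
After 1 picosecond: (0.2500, 0.3000, 0.4500)
After 2 picoseconds: (0.3325, 0.3100, 0.3575)
After 3 picoseconds: (0.3356, 0.3013, 0.3631)
P(in state III after 3 picoseconds) = 0.3631

0.3631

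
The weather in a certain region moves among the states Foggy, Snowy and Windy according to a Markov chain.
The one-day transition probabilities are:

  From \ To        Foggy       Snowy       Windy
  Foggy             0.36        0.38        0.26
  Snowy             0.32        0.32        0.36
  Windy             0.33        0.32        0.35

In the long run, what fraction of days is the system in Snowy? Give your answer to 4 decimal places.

Let the stationary distribution be π with π = πP and π_1 + π_2 + π_3 = 1.
π_1 = 0.36·π_1 + 0.32·π_2 + 0.33·π_3
π_2 = 0.38·π_1 + 0.32·π_2 + 0.32·π_3
Solving with the normalization constraint gives π = (0.3367, 0.3402, 0.3231).
So the stationary probability of Snowy is 0.3402.

0.3402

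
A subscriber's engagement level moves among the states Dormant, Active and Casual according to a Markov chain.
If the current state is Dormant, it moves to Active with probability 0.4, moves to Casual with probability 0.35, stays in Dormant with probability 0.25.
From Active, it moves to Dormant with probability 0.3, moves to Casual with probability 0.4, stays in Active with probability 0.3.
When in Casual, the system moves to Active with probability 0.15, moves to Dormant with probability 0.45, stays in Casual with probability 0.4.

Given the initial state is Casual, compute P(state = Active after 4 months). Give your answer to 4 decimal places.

Propagate the distribution vector 4 months from Casual.
After 0 months: (0.0000, 0.0000, 1.0000)
After 1 month: (0.4500, 0.1500, 0.4000)
After 2 months: (0.3375, 0.2850, 0.3775)
After 3 months: (0.3398, 0.2771, 0.3831)
After 4 months: (0.3405, 0.2765, 0.3830)
P(in Active after 4 months) = 0.2765

0.2765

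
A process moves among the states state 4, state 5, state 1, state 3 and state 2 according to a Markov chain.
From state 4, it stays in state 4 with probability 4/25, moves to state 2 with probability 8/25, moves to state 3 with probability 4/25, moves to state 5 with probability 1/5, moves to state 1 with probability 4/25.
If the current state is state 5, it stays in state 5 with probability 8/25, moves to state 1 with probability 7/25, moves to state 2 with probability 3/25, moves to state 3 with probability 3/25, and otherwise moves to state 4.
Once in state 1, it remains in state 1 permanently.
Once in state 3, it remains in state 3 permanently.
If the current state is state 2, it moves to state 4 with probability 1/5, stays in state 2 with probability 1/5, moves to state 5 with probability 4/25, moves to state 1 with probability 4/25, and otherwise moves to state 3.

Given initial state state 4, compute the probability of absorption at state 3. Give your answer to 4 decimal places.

Let h(s) be the probability of absorption at state 3 starting from transient state s. Then h(state 3) = 1 and h(state 1) = 0. By first-step analysis:
h(state 4) = 0.16·h(state 4) + 0.2·h(state 5) + 0.16·0 + 0.16·1 + 0.32·h(state 2)
h(state 5) = 0.16·h(state 4) + 0.32·h(state 5) + 0.28·0 + 0.12·1 + 0.12·h(state 2)
h(state 2) = 0.2·h(state 4) + 0.16·h(state 5) + 0.16·0 + 0.28·1 + 0.2·h(state 2)
Solving: h(state 4) = 0.4933, h(state 5) = 0.3898, h(state 2) = 0.5513.
Starting from state 4, the probability is 0.4933.

0.4933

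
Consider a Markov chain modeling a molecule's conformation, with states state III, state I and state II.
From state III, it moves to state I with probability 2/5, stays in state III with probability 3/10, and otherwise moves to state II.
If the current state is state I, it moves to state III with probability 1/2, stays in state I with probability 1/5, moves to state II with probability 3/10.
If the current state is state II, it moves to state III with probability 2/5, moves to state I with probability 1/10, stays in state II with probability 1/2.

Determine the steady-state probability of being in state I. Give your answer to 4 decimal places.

0.2396

Let the stationary distribution be π with π = πP and π_1 + π_2 + π_3 = 1.
π_1 = 0.3·π_1 + 0.5·π_2 + 0.4·π_3
π_2 = 0.4·π_1 + 0.2·π_2 + 0.1·π_3
Solving with the normalization constraint gives π = (0.3854, 0.2396, 0.3750).
So the stationary probability of state I is 0.2396.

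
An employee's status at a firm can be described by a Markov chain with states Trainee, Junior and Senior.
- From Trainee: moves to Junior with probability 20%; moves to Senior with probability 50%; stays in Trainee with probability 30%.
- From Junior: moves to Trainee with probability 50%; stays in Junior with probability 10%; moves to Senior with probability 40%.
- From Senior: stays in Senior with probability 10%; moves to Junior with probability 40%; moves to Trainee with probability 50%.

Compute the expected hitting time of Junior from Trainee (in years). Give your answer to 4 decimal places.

Let t(s) be the expected number of years to first reach Junior from state s, with t(Junior) = 0. Conditioning on the first year:
t(Trainee) = 1 + 0.3·t(Trainee) + 0.5·t(Senior)
t(Senior) = 1 + 0.5·t(Trainee) + 0.1·t(Senior)
Solving: t(Trainee) = 3.6842, t(Senior) = 3.1579.
Expected years from Trainee to Junior: 3.6842.

3.6842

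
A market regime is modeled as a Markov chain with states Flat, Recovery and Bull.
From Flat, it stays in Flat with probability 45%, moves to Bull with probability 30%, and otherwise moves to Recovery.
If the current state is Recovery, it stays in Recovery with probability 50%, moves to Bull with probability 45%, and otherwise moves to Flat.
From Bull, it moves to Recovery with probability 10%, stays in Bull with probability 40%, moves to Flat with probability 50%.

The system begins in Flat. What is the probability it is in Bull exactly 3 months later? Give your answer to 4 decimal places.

Propagate the distribution vector 3 months from Flat.
After 0 months: (1.0000, 0.0000, 0.0000)
After 1 month: (0.4500, 0.2500, 0.3000)
After 2 months: (0.3650, 0.2675, 0.3675)
After 3 months: (0.3614, 0.2618, 0.3769)
P(in Bull after 3 months) = 0.3769

0.3769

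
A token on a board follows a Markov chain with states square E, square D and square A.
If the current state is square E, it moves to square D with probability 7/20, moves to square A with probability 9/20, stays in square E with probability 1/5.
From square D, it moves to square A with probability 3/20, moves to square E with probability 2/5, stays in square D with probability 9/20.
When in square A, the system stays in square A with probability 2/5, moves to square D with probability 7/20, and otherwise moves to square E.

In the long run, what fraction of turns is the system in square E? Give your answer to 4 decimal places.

Let the stationary distribution be π with π = πP and π_1 + π_2 + π_3 = 1.
π_1 = 0.2·π_1 + 0.4·π_2 + 0.25·π_3
π_2 = 0.35·π_1 + 0.45·π_2 + 0.35·π_3
Solving with the normalization constraint gives π = (0.2937, 0.3889, 0.3175).
So the stationary probability of square E is 0.2937.

0.2937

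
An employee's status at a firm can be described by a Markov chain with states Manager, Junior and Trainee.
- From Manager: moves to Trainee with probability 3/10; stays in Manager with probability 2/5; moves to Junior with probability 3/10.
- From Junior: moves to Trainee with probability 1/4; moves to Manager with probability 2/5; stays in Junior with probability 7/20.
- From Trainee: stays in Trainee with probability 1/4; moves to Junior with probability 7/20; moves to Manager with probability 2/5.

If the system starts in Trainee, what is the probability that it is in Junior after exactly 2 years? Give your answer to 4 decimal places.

Sum over the intermediate state after 1 year:
P = P(Trainee→Manager)·P(Manager→Junior) + P(Trainee→Junior)·P(Junior→Junior) + P(Trainee→Trainee)·P(Trainee→Junior)
  = 0.4×0.3 + 0.35×0.35 + 0.25×0.35
  = 0.1200 + 0.1225 + 0.0875 = 0.3300

0.3300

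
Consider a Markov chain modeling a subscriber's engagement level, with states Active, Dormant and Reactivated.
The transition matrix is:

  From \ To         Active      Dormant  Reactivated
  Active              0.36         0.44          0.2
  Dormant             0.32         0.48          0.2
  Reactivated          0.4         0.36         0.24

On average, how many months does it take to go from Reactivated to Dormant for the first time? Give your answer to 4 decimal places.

2.5591

Let t(s) be the expected number of months to first reach Dormant from state s, with t(Dormant) = 0. Conditioning on the first month:
t(Active) = 1 + 0.36·t(Active) + 0.2·t(Reactivated)
t(Reactivated) = 1 + 0.4·t(Active) + 0.24·t(Reactivated)
Solving: t(Active) = 2.3622, t(Reactivated) = 2.5591.
Expected months from Reactivated to Dormant: 2.5591.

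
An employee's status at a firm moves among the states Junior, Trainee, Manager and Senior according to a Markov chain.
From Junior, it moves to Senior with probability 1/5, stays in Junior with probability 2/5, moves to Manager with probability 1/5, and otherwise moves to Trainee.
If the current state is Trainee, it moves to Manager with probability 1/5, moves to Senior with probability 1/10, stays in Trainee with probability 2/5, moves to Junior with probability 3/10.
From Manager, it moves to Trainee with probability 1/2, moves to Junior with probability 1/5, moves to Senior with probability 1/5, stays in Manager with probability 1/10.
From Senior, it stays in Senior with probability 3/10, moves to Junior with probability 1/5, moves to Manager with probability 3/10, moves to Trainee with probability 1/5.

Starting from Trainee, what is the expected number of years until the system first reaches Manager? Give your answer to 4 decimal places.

4.6203

Let t(s) be the expected number of years to first reach Manager from state s, with t(Manager) = 0. Conditioning on the first year:
t(Junior) = 1 + 0.4·t(Junior) + 0.2·t(Trainee) + 0.2·t(Senior)
t(Trainee) = 1 + 0.3·t(Junior) + 0.4·t(Trainee) + 0.1·t(Senior)
t(Senior) = 1 + 0.2·t(Junior) + 0.2·t(Trainee) + 0.3·t(Senior)
Solving: t(Junior) = 4.5570, t(Trainee) = 4.6203, t(Senior) = 4.0506.
Expected years from Trainee to Manager: 4.6203.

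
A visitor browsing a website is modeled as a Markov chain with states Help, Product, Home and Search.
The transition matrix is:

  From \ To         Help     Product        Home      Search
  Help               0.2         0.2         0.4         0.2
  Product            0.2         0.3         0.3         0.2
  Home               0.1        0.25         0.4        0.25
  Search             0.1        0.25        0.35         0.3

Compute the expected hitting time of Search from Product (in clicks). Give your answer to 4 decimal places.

4.5960

Let t(s) be the expected number of clicks to first reach Search from state s, with t(Search) = 0. Conditioning on the first click:
t(Help) = 1 + 0.2·t(Help) + 0.2·t(Product) + 0.4·t(Home)
t(Product) = 1 + 0.2·t(Help) + 0.3·t(Product) + 0.3·t(Home)
t(Home) = 1 + 0.1·t(Help) + 0.25·t(Product) + 0.4·t(Home)
Solving: t(Help) = 4.5707, t(Product) = 4.5960, t(Home) = 4.3434.
Expected clicks from Product to Search: 4.5960.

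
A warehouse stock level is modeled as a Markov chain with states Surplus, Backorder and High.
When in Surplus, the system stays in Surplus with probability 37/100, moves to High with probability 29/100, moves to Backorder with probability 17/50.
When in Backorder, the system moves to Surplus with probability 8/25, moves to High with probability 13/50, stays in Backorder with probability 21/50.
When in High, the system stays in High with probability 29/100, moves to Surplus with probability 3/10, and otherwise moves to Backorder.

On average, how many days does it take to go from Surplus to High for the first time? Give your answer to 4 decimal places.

Let t(s) be the expected number of days to first reach High from state s, with t(High) = 0. Conditioning on the first day:
t(Surplus) = 1 + 0.37·t(Surplus) + 0.34·t(Backorder)
t(Backorder) = 1 + 0.32·t(Surplus) + 0.42·t(Backorder)
Solving: t(Surplus) = 3.5853, t(Backorder) = 3.7023.
Expected days from Surplus to High: 3.5853.

3.5853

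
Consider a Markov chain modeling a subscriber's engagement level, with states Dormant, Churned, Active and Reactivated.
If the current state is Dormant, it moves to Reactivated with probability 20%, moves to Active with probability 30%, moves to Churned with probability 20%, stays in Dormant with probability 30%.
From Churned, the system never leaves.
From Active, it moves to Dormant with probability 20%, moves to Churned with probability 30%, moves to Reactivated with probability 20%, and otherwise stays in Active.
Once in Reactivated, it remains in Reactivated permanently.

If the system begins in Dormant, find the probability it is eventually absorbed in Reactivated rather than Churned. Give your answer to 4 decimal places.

Let h(s) be the probability of absorption at Reactivated starting from transient state s. Then h(Reactivated) = 1 and h(Churned) = 0. By first-step analysis:
h(Dormant) = 0.3·h(Dormant) + 0.2·0 + 0.3·h(Active) + 0.2·1
h(Active) = 0.2·h(Dormant) + 0.3·0 + 0.3·h(Active) + 0.2·1
Solving: h(Dormant) = 0.4651, h(Active) = 0.4186.
Starting from Dormant, the probability is 0.4651.

0.4651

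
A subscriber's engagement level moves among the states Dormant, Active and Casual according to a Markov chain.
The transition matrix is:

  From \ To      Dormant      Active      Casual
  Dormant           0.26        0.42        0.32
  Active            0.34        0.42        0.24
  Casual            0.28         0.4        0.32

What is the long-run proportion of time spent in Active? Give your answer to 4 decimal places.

Let the stationary distribution be π with π = πP and π_1 + π_2 + π_3 = 1.
π_1 = 0.26·π_1 + 0.34·π_2 + 0.28·π_3
π_2 = 0.42·π_1 + 0.42·π_2 + 0.4·π_3
Solving with the normalization constraint gives π = (0.2989, 0.4143, 0.2869).
So the stationary probability of Active is 0.4143.

0.4143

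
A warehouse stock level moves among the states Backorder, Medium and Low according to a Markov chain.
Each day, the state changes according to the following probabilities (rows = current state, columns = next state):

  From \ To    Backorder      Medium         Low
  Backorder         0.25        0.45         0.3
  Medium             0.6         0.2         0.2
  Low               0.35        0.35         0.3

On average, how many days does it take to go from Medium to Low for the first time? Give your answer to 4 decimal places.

Let t(s) be the expected number of days to first reach Low from state s, with t(Low) = 0. Conditioning on the first day:
t(Backorder) = 1 + 0.25·t(Backorder) + 0.45·t(Medium)
t(Medium) = 1 + 0.6·t(Backorder) + 0.2·t(Medium)
Solving: t(Backorder) = 3.7879, t(Medium) = 4.0909.
Expected days from Medium to Low: 4.0909.

4.0909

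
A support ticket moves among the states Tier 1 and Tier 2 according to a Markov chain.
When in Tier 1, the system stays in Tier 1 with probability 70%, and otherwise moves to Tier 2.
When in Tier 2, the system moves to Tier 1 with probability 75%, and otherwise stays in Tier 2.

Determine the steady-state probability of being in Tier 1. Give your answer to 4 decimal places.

Let the stationary distribution be π with π = πP and π_1 + π_2 = 1.
π_1 = 0.7·π_1 + 0.75·π_2
Solving with the normalization constraint gives π = (0.7143, 0.2857).
So the stationary probability of Tier 1 is 0.7143.

0.7143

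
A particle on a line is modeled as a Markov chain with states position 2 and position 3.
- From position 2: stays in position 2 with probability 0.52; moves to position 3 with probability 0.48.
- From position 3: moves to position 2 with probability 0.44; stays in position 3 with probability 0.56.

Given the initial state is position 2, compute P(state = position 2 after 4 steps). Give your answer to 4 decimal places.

0.4783

Propagate the distribution vector 4 steps from position 2.
After 0 steps: (1.0000, 0.0000)
After 1 step: (0.5200, 0.4800)
After 2 steps: (0.4816, 0.5184)
After 3 steps: (0.4785, 0.5215)
After 4 steps: (0.4783, 0.5217)
P(in position 2 after 4 steps) = 0.4783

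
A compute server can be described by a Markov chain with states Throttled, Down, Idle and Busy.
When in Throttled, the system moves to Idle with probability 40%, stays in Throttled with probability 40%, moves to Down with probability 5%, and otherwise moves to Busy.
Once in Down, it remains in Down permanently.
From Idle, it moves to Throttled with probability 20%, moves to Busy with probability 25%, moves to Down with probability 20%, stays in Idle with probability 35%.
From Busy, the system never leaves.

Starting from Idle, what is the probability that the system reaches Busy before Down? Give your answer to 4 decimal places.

0.5806

Let h(s) be the probability of absorption at Busy starting from transient state s. Then h(Busy) = 1 and h(Down) = 0. By first-step analysis:
h(Throttled) = 0.4·h(Throttled) + 0.05·0 + 0.4·h(Idle) + 0.15·1
h(Idle) = 0.2·h(Throttled) + 0.2·0 + 0.35·h(Idle) + 0.25·1
Solving: h(Throttled) = 0.6371, h(Idle) = 0.5806.
Starting from Idle, the probability is 0.5806.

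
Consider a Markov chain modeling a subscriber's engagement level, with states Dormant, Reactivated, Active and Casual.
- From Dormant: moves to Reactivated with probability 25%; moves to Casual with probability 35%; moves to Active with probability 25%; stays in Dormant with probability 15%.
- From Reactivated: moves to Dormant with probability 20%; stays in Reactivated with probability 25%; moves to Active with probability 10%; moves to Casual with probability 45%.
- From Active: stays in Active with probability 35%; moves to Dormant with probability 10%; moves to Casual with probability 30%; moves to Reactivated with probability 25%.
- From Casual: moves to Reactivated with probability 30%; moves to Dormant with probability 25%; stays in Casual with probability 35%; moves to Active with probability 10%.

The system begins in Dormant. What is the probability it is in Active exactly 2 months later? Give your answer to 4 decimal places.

Propagate the distribution vector 2 months from Dormant.
After 0 months: (1.0000, 0.0000, 0.0000, 0.0000)
After 1 month: (0.1500, 0.2500, 0.2500, 0.3500)
After 2 months: (0.1850, 0.2675, 0.1850, 0.3625)
P(in Active after 2 months) = 0.1850

0.1850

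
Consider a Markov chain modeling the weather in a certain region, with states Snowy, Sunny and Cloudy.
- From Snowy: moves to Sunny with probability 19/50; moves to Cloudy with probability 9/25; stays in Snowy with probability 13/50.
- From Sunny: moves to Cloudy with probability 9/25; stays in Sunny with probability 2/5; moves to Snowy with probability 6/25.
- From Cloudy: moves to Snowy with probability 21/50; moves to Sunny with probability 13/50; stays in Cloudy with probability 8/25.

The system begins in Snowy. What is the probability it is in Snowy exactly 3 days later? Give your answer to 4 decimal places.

Propagate the distribution vector 3 days from Snowy.
After 0 days: (1.0000, 0.0000, 0.0000)
After 1 day: (0.2600, 0.3800, 0.3600)
After 2 days: (0.3100, 0.3444, 0.3456)
After 3 days: (0.3084, 0.3454, 0.3462)
P(in Snowy after 3 days) = 0.3084

0.3084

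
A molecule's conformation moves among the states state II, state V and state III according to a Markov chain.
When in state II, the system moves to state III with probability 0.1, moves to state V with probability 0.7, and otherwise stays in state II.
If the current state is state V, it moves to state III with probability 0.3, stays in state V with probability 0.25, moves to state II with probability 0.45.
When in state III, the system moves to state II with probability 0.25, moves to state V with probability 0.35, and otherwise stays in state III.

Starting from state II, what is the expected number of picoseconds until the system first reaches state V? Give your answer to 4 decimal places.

1.5385

Let t(s) be the expected number of picoseconds to first reach state V from state s, with t(state V) = 0. Conditioning on the first picosecond:
t(state II) = 1 + 0.2·t(state II) + 0.1·t(state III)
t(state III) = 1 + 0.25·t(state II) + 0.4·t(state III)
Solving: t(state II) = 1.5385, t(state III) = 2.3077.
Expected picoseconds from state II to state V: 1.5385.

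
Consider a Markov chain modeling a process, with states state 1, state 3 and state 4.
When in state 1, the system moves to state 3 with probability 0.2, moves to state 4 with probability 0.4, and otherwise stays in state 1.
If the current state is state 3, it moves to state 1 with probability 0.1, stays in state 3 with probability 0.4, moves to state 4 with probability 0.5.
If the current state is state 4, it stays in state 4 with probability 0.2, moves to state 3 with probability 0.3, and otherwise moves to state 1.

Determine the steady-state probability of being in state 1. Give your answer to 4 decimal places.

Let the stationary distribution be π with π = πP and π_1 + π_2 + π_3 = 1.
π_1 = 0.4·π_1 + 0.1·π_2 + 0.5·π_3
π_2 = 0.2·π_1 + 0.4·π_2 + 0.3·π_3
Solving with the normalization constraint gives π = (0.3474, 0.2947, 0.3579).
So the stationary probability of state 1 is 0.3474.

0.3474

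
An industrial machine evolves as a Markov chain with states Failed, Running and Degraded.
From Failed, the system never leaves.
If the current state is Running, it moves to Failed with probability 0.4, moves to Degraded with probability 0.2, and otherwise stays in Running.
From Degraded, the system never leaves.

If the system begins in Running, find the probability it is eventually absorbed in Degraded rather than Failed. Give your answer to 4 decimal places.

0.3333

Let h(s) be the probability of absorption at Degraded starting from transient state s. Then h(Degraded) = 1 and h(Failed) = 0. By first-step analysis:
h(Running) = 0.4·0 + 0.4·h(Running) + 0.2·1
Solving: h(Running) = 0.3333.
Starting from Running, the probability is 0.3333.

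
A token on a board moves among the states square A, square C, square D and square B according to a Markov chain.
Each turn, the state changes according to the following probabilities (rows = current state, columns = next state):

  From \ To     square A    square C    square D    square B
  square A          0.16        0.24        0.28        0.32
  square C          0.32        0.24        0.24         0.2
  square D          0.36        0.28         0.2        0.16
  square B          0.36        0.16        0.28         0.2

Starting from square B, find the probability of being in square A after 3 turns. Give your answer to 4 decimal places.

0.2943

Propagate the distribution vector 3 turns from square B.
After 0 turns: (0.0000, 0.0000, 0.0000, 1.0000)
After 1 turn: (0.3600, 0.1600, 0.2800, 0.2000)
After 2 turns: (0.2816, 0.2352, 0.2512, 0.2320)
After 3 turns: (0.2943, 0.2315, 0.2505, 0.2237)
P(in square A after 3 turns) = 0.2943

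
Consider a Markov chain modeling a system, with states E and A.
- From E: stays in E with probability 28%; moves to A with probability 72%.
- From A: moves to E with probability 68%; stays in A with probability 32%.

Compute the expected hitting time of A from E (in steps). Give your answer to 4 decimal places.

1.3889

Let t(s) be the expected number of steps to first reach A from state s, with t(A) = 0. Conditioning on the first step:
t(E) = 1 + 0.28·t(E)
Solving: t(E) = 1.3889.
Expected steps from E to A: 1.3889.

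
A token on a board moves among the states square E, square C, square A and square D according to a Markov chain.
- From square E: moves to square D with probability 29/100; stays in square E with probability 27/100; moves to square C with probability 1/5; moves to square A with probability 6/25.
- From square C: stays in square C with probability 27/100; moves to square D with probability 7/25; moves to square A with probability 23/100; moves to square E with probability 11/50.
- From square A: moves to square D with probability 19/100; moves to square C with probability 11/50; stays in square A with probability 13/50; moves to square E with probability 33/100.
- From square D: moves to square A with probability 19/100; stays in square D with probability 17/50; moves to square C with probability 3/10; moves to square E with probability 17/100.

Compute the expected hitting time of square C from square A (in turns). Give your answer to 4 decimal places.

Let t(s) be the expected number of turns to first reach square C from state s, with t(square C) = 0. Conditioning on the first turn:
t(square E) = 1 + 0.27·t(square E) + 0.24·t(square A) + 0.29·t(square D)
t(square A) = 1 + 0.33·t(square E) + 0.26·t(square A) + 0.19·t(square D)
t(square D) = 1 + 0.17·t(square E) + 0.19·t(square A) + 0.34·t(square D)
Solving: t(square E) = 4.2972, t(square A) = 4.2554, t(square D) = 3.8470.
Expected turns from square A to square C: 4.2554.

4.2554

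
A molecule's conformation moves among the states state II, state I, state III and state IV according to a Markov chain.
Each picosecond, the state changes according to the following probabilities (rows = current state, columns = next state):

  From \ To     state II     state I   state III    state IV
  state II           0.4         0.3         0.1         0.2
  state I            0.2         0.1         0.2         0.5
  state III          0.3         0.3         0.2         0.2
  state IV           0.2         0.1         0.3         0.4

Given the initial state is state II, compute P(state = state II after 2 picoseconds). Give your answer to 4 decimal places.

0.2900

Propagate the distribution vector 2 picoseconds from state II.
After 0 picoseconds: (1.0000, 0.0000, 0.0000, 0.0000)
After 1 picosecond: (0.4000, 0.3000, 0.1000, 0.2000)
After 2 picoseconds: (0.2900, 0.2000, 0.1800, 0.3300)
P(in state II after 2 picoseconds) = 0.2900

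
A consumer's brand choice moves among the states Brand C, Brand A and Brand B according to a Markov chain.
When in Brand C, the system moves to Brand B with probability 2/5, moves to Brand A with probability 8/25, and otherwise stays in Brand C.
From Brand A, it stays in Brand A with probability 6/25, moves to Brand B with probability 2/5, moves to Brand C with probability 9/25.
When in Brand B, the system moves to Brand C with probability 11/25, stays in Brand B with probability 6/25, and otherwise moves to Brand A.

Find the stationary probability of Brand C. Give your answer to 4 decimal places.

Let the stationary distribution be π with π = πP and π_1 + π_2 + π_3 = 1.
π_1 = 0.28·π_1 + 0.36·π_2 + 0.44·π_3
π_2 = 0.32·π_1 + 0.24·π_2 + 0.32·π_3
Solving with the normalization constraint gives π = (0.3589, 0.2963, 0.3448).
So the stationary probability of Brand C is 0.3589.

0.3589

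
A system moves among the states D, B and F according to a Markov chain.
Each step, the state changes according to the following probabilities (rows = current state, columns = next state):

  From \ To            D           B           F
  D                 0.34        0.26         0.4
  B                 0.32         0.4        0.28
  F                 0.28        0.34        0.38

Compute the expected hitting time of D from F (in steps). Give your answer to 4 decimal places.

Let t(s) be the expected number of steps to first reach D from state s, with t(D) = 0. Conditioning on the first step:
t(B) = 1 + 0.4·t(B) + 0.28·t(F)
t(F) = 1 + 0.34·t(B) + 0.38·t(F)
Solving: t(B) = 3.2514, t(F) = 3.3960.
Expected steps from F to D: 3.3960.

3.3960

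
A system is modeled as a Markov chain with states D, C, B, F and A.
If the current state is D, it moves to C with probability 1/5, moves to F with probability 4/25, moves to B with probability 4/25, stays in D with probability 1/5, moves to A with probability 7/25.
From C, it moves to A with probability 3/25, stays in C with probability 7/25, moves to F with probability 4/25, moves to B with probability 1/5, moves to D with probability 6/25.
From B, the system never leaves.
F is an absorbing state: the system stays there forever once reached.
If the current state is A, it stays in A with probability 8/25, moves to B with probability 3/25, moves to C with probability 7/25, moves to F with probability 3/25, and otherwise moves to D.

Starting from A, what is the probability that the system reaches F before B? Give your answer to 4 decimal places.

Let h(s) be the probability of absorption at F starting from transient state s. Then h(F) = 1 and h(B) = 0. By first-step analysis:
h(D) = 0.2·h(D) + 0.2·h(C) + 0.16·0 + 0.16·1 + 0.28·h(A)
h(C) = 0.24·h(D) + 0.28·h(C) + 0.2·0 + 0.16·1 + 0.12·h(A)
h(A) = 0.16·h(D) + 0.28·h(C) + 0.12·0 + 0.12·1 + 0.32·h(A)
Solving: h(D) = 0.4845, h(C) = 0.4640, h(A) = 0.4815.
Starting from A, the probability is 0.4815.

0.4815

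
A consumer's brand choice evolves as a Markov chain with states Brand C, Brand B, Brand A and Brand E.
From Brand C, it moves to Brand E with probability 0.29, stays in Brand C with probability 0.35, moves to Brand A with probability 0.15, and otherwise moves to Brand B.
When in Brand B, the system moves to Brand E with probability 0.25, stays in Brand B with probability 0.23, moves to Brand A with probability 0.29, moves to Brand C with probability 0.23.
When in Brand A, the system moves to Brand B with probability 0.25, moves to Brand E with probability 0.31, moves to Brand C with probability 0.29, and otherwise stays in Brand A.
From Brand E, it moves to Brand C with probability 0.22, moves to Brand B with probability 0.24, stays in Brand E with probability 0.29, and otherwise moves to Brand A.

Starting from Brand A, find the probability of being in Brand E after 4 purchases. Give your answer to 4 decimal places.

Propagate the distribution vector 4 purchases from Brand A.
After 0 purchases: (0.0000, 0.0000, 1.0000, 0.0000)
After 1 purchase: (0.2900, 0.2500, 0.1500, 0.3100)
After 2 purchases: (0.2707, 0.2303, 0.2160, 0.2830)
After 3 purchases: (0.2726, 0.2317, 0.2105, 0.2851)
After 4 purchases: (0.2725, 0.2316, 0.2110, 0.2849)
P(in Brand E after 4 purchases) = 0.2849

0.2849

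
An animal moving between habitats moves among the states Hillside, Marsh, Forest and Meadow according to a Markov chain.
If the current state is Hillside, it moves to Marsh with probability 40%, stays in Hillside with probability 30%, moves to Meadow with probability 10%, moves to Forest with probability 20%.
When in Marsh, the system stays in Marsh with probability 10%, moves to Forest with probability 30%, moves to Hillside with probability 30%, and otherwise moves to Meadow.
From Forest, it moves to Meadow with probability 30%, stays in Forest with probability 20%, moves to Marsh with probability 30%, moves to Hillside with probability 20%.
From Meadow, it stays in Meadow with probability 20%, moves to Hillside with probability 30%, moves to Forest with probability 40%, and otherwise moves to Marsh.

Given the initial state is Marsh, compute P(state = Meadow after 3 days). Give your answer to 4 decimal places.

Propagate the distribution vector 3 days from Marsh.
After 0 days: (0.0000, 1.0000, 0.0000, 0.0000)
After 1 day: (0.3000, 0.1000, 0.3000, 0.3000)
After 2 days: (0.2700, 0.2500, 0.2700, 0.2100)
After 3 days: (0.2730, 0.2350, 0.2670, 0.2250)
P(in Meadow after 3 days) = 0.2250

0.2250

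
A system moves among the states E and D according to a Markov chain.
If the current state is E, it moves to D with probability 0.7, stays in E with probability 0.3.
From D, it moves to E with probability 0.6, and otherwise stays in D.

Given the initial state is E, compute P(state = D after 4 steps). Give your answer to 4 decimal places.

Propagate the distribution vector 4 steps from E.
After 0 steps: (1.0000, 0.0000)
After 1 step: (0.3000, 0.7000)
After 2 steps: (0.5100, 0.4900)
After 3 steps: (0.4470, 0.5530)
After 4 steps: (0.4659, 0.5341)
P(in D after 4 steps) = 0.5341

0.5341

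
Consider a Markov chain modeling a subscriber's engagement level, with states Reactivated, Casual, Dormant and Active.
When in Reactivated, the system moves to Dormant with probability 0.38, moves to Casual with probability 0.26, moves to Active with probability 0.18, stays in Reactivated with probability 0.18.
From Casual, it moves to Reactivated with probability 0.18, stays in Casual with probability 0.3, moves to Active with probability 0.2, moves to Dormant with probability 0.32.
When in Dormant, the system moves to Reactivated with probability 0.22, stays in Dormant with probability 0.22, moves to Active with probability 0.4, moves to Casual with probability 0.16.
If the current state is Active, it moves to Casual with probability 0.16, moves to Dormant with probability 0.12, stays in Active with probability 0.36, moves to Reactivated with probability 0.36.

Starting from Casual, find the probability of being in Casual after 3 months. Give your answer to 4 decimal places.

Propagate the distribution vector 3 months from Casual.
After 0 months: (0.0000, 1.0000, 0.0000, 0.0000)
After 1 month: (0.1800, 0.3000, 0.3200, 0.2000)
After 2 months: (0.2288, 0.2200, 0.2588, 0.2924)
After 3 months: (0.2430, 0.2137, 0.2494, 0.2940)
P(in Casual after 3 months) = 0.2137

0.2137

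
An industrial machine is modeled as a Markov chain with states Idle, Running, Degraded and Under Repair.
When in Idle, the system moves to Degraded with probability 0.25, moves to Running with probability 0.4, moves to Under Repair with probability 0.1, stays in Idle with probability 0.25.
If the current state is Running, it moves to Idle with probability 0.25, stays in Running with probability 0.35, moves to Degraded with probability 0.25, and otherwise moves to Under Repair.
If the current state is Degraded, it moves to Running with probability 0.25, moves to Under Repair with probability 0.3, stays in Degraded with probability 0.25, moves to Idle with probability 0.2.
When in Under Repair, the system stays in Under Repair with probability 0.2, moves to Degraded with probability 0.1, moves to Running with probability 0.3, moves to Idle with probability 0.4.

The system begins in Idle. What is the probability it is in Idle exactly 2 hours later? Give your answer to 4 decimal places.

0.2525

Propagate the distribution vector 2 hours from Idle.
After 0 hours: (1.0000, 0.0000, 0.0000, 0.0000)
After 1 hour: (0.2500, 0.4000, 0.2500, 0.1000)
After 2 hours: (0.2525, 0.3325, 0.2350, 0.1800)
P(in Idle after 2 hours) = 0.2525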